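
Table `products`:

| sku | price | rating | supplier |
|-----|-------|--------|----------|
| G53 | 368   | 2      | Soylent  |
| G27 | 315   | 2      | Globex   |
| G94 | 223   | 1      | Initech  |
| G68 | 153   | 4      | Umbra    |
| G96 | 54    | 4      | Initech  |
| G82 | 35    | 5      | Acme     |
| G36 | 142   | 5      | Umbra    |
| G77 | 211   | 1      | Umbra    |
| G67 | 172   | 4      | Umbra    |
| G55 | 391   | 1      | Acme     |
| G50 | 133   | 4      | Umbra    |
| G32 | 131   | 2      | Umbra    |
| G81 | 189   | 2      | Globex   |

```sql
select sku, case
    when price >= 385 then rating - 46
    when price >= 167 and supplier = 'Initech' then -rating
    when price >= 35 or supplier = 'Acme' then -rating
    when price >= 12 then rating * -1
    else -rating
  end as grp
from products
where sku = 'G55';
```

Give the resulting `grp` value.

-45

sku = G55: price=391, rating=1, supplier=Acme.
price >= 385 → true → -45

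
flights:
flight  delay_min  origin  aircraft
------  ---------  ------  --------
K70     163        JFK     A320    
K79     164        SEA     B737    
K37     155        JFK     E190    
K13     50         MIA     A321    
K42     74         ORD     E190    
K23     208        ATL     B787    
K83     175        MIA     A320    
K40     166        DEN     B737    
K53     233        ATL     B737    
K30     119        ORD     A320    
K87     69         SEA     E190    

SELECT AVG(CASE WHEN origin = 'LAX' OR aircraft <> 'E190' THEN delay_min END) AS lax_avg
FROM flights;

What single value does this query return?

159.75

flight=K70: ✓ → 163
flight=K79: ✓ → 164
flight=K37: ✗
flight=K13: ✓ → 50
flight=K42: ✗
flight=K23: ✓ → 208
flight=K83: ✓ → 175
flight=K40: ✓ → 166
flight=K53: ✓ → 233
flight=K30: ✓ → 119
flight=K87: ✗
lax_avg = (163 + 164 + 50 + 208 + 175 + 166 + 233 + 119) / 8 = 159.75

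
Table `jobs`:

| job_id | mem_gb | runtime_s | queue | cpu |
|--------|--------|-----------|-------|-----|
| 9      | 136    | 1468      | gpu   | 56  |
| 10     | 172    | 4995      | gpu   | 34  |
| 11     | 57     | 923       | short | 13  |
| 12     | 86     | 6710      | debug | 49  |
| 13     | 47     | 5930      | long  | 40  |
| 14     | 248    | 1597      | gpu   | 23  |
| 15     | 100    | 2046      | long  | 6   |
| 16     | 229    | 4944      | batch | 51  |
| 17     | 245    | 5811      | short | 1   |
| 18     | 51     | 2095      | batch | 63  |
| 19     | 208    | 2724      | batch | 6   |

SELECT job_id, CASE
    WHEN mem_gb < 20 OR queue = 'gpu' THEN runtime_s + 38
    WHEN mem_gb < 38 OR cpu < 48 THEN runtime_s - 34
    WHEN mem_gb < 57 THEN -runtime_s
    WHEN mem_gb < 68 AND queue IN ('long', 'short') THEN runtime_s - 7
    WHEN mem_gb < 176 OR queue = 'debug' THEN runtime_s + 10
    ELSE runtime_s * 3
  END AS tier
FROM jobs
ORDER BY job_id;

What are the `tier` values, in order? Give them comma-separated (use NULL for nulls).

job_id=9: mem_gb < 20 OR queue = 'gpu' → 1506
job_id=10: mem_gb < 20 OR queue = 'gpu' → 5033
job_id=11: mem_gb < 38 OR cpu < 48 → 889
job_id=12: mem_gb < 176 OR queue = 'debug' → 6720
job_id=13: mem_gb < 38 OR cpu < 48 → 5896
job_id=14: mem_gb < 20 OR queue = 'gpu' → 1635
job_id=15: mem_gb < 38 OR cpu < 48 → 2012
job_id=16: ELSE → 14832
job_id=17: mem_gb < 38 OR cpu < 48 → 5777
job_id=18: mem_gb < 57 → -2095
job_id=19: mem_gb < 38 OR cpu < 48 → 2690

1506, 5033, 889, 6720, 5896, 1635, 2012, 14832, 5777, -2095, 2690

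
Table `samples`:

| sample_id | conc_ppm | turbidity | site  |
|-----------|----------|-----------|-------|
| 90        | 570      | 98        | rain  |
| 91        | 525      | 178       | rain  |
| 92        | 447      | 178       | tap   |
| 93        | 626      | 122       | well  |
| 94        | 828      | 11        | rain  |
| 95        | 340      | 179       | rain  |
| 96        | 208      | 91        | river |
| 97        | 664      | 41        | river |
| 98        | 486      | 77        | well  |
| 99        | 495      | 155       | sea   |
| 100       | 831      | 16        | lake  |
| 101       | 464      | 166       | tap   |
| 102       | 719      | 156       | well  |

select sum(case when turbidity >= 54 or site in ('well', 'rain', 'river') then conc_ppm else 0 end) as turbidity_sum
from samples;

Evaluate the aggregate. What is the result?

sample_id=90: ✓ → 570
sample_id=91: ✓ → 525
sample_id=92: ✓ → 447
sample_id=93: ✓ → 626
sample_id=94: ✓ → 828
sample_id=95: ✓ → 340
sample_id=96: ✓ → 208
sample_id=97: ✓ → 664
sample_id=98: ✓ → 486
sample_id=99: ✓ → 495
sample_id=100: ✗
sample_id=101: ✓ → 464
sample_id=102: ✓ → 719
turbidity_sum = 570 + 525 + 447 + 626 + 828 + 340 + 208 + 664 + 486 + 495 + 464 + 719 = 6372

6372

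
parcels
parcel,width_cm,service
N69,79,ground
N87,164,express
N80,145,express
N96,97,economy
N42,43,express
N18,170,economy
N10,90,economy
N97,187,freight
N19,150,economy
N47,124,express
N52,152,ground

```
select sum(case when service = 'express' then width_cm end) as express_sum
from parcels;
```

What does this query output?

parcel=N69: ✗
parcel=N87: ✓ → 164
parcel=N80: ✓ → 145
parcel=N96: ✗
parcel=N42: ✓ → 43
parcel=N18: ✗
parcel=N10: ✗
parcel=N97: ✗
parcel=N19: ✗
parcel=N47: ✓ → 124
parcel=N52: ✗
express_sum = 164 + 145 + 43 + 124 = 476

476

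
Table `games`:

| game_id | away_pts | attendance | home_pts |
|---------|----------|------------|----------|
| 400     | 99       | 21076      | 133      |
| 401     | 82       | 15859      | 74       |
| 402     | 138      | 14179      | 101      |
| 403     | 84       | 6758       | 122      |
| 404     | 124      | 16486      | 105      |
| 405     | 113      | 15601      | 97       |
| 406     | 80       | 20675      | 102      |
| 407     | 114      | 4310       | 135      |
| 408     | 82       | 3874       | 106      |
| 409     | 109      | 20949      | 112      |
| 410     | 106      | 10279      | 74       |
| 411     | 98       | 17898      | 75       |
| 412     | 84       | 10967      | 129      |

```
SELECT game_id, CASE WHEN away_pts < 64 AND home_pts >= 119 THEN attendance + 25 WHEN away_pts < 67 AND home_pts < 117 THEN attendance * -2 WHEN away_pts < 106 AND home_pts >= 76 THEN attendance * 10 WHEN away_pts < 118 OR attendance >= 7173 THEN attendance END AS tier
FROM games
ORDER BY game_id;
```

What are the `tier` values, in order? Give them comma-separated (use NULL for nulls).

210760, 15859, 14179, 67580, 16486, 15601, 206750, 4310, 38740, 20949, 10279, 17898, 109670

game_id=400: away_pts < 106 AND home_pts >= 76 → 210760
game_id=401: away_pts < 118 OR attendance >= 7173 → 15859
game_id=402: away_pts < 118 OR attendance >= 7173 → 14179
game_id=403: away_pts < 106 AND home_pts >= 76 → 67580
game_id=404: away_pts < 118 OR attendance >= 7173 → 16486
game_id=405: away_pts < 118 OR attendance >= 7173 → 15601
game_id=406: away_pts < 106 AND home_pts >= 76 → 206750
game_id=407: away_pts < 118 OR attendance >= 7173 → 4310
game_id=408: away_pts < 106 AND home_pts >= 76 → 38740
game_id=409: away_pts < 118 OR attendance >= 7173 → 20949
game_id=410: away_pts < 118 OR attendance >= 7173 → 10279
game_id=411: away_pts < 118 OR attendance >= 7173 → 17898
game_id=412: away_pts < 106 AND home_pts >= 76 → 109670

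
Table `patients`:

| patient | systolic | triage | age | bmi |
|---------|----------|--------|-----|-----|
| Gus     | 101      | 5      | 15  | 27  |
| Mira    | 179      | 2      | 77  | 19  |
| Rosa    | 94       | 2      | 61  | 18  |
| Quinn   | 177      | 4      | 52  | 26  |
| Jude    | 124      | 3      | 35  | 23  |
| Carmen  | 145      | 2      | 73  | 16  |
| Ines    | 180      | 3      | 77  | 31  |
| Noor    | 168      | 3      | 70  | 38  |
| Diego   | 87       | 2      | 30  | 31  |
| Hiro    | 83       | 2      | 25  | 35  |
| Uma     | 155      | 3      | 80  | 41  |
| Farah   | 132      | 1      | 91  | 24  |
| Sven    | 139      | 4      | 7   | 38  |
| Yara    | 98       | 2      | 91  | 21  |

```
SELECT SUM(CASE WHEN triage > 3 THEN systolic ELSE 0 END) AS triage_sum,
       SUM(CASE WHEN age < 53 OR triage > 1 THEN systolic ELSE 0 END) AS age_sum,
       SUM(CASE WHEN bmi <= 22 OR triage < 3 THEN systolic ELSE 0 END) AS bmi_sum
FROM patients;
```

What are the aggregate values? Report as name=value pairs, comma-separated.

[triage_sum: triage > 3]
patient=Gus: ✓ → 101
patient=Mira: ✗
patient=Rosa: ✗
patient=Quinn: ✓ → 177
patient=Jude: ✗
patient=Carmen: ✗
patient=Ines: ✗
patient=Noor: ✗
patient=Diego: ✗
patient=Hiro: ✗
patient=Uma: ✗
patient=Farah: ✗
patient=Sven: ✓ → 139
patient=Yara: ✗
triage_sum = 101 + 177 + 139 = 417
—
[age_sum: age < 53 OR triage > 1]
patient=Gus: ✓ → 101
patient=Mira: ✓ → 179
patient=Rosa: ✓ → 94
patient=Quinn: ✓ → 177
patient=Jude: ✓ → 124
patient=Carmen: ✓ → 145
patient=Ines: ✓ → 180
patient=Noor: ✓ → 168
patient=Diego: ✓ → 87
patient=Hiro: ✓ → 83
patient=Uma: ✓ → 155
patient=Farah: ✗
patient=Sven: ✓ → 139
patient=Yara: ✓ → 98
age_sum = 101 + 179 + 94 + 177 + 124 + 145 + 180 + 168 + 87 + 83 + 155 + 139 + 98 = 1730
—
[bmi_sum: bmi <= 22 OR triage < 3]
patient=Gus: ✗
patient=Mira: ✓ → 179
patient=Rosa: ✓ → 94
patient=Quinn: ✗
patient=Jude: ✗
patient=Carmen: ✓ → 145
patient=Ines: ✗
patient=Noor: ✗
patient=Diego: ✓ → 87
patient=Hiro: ✓ → 83
patient=Uma: ✗
patient=Farah: ✓ → 132
patient=Sven: ✗
patient=Yara: ✓ → 98
bmi_sum = 179 + 94 + 145 + 87 + 83 + 132 + 98 = 818

triage_sum=417, age_sum=1730, bmi_sum=818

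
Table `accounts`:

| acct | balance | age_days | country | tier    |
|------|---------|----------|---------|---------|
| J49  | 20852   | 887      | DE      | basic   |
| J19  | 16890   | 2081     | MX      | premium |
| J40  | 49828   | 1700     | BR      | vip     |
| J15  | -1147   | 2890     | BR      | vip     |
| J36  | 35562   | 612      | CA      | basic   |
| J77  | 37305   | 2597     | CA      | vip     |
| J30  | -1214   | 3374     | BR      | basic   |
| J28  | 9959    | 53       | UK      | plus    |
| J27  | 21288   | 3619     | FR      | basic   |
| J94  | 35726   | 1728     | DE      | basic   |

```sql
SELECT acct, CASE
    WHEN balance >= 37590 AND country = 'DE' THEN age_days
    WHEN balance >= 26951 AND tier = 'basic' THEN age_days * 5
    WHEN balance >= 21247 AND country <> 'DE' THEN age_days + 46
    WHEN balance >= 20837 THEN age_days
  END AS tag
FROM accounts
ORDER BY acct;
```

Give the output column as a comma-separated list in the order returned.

NULL, NULL, 3665, NULL, NULL, 3060, 1746, 887, 2643, 8640

acct=J15: (no match → NULL) → NULL
acct=J19: (no match → NULL) → NULL
acct=J27: balance >= 21247 AND country <> 'DE' → 3665
acct=J28: (no match → NULL) → NULL
acct=J30: (no match → NULL) → NULL
acct=J36: balance >= 26951 AND tier = 'basic' → 3060
acct=J40: balance >= 21247 AND country <> 'DE' → 1746
acct=J49: balance >= 20837 → 887
acct=J77: balance >= 21247 AND country <> 'DE' → 2643
acct=J94: balance >= 26951 AND tier = 'basic' → 8640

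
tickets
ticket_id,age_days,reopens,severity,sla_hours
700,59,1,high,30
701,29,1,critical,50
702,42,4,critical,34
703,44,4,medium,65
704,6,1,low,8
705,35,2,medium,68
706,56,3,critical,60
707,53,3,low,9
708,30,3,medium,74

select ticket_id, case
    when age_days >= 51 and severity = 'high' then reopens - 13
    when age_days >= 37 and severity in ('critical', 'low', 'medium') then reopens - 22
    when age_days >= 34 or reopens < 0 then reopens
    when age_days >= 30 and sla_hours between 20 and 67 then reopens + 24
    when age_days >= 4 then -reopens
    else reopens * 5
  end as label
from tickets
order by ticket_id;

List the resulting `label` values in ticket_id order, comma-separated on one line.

ticket_id=700: age_days >= 51 and severity = 'high' → -12
ticket_id=701: age_days >= 4 → -1
ticket_id=702: age_days >= 37 and severity in ('critical', 'low', 'medium') → -18
ticket_id=703: age_days >= 37 and severity in ('critical', 'low', 'medium') → -18
ticket_id=704: age_days >= 4 → -1
ticket_id=705: age_days >= 34 or reopens < 0 → 2
ticket_id=706: age_days >= 37 and severity in ('critical', 'low', 'medium') → -19
ticket_id=707: age_days >= 37 and severity in ('critical', 'low', 'medium') → -19
ticket_id=708: age_days >= 4 → -3

-12, -1, -18, -18, -1, 2, -19, -19, -3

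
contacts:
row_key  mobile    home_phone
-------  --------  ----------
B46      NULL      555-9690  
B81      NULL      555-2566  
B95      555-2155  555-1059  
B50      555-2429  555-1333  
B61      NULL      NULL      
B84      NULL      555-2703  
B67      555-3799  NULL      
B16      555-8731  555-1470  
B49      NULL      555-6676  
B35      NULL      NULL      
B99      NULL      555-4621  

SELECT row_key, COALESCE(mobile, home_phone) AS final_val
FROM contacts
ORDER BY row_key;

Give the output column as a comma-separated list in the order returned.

row_key=B16: mobile=555-8731 → 555-8731
row_key=B35: mobile=NULL, home_phone=NULL (all NULL) → NULL
row_key=B46: mobile=NULL, home_phone=555-9690 → 555-9690
row_key=B49: mobile=NULL, home_phone=555-6676 → 555-6676
row_key=B50: mobile=555-2429 → 555-2429
row_key=B61: mobile=NULL, home_phone=NULL (all NULL) → NULL
row_key=B67: mobile=555-3799 → 555-3799
row_key=B81: mobile=NULL, home_phone=555-2566 → 555-2566
row_key=B84: mobile=NULL, home_phone=555-2703 → 555-2703
row_key=B95: mobile=555-2155 → 555-2155
row_key=B99: mobile=NULL, home_phone=555-4621 → 555-4621

555-8731, NULL, 555-9690, 555-6676, 555-2429, NULL, 555-3799, 555-2566, 555-2703, 555-2155, 555-4621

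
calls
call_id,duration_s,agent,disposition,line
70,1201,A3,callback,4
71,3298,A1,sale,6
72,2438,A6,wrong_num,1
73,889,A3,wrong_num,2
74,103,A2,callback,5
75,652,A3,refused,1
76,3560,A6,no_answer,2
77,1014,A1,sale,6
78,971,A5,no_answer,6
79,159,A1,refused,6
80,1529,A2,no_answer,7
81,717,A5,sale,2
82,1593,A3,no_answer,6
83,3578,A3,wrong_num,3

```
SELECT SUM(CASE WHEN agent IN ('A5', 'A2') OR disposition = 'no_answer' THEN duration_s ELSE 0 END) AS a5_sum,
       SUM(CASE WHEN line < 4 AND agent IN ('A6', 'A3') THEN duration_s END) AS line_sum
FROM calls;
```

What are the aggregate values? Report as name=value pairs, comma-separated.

[a5_sum: agent IN ('A5', 'A2') OR disposition = 'no_answer']
call_id=70: ✗
call_id=71: ✗
call_id=72: ✗
call_id=73: ✗
call_id=74: ✓ → 103
call_id=75: ✗
call_id=76: ✓ → 3560
call_id=77: ✗
call_id=78: ✓ → 971
call_id=79: ✗
call_id=80: ✓ → 1529
call_id=81: ✓ → 717
call_id=82: ✓ → 1593
call_id=83: ✗
a5_sum = 103 + 3560 + 971 + 1529 + 717 + 1593 = 8473
—
[line_sum: line < 4 AND agent IN ('A6', 'A3')]
call_id=70: ✗
call_id=71: ✗
call_id=72: ✓ → 2438
call_id=73: ✓ → 889
call_id=74: ✗
call_id=75: ✓ → 652
call_id=76: ✓ → 3560
call_id=77: ✗
call_id=78: ✗
call_id=79: ✗
call_id=80: ✗
call_id=81: ✗
call_id=82: ✗
call_id=83: ✓ → 3578
line_sum = 2438 + 889 + 652 + 3560 + 3578 = 11117

a5_sum=8473, line_sum=11117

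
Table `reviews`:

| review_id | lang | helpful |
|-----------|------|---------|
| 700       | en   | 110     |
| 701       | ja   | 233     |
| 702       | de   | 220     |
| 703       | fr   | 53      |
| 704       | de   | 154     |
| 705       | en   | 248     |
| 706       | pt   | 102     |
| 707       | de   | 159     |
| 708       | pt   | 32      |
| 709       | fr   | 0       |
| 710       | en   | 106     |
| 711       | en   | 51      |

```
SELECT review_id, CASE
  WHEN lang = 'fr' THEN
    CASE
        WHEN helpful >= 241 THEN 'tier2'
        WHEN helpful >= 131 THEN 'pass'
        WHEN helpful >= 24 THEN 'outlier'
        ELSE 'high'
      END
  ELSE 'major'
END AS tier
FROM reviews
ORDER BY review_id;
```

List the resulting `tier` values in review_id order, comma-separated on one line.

review_id=700: lang='en' → outer ELSE → major
review_id=701: lang='ja' → outer ELSE → major
review_id=702: lang='de' → outer ELSE → major
review_id=703: lang='fr' → inner[helpful >= 24] → outlier
review_id=704: lang='de' → outer ELSE → major
review_id=705: lang='en' → outer ELSE → major
review_id=706: lang='pt' → outer ELSE → major
review_id=707: lang='de' → outer ELSE → major
review_id=708: lang='pt' → outer ELSE → major
review_id=709: lang='fr' → inner[ELSE] → high
review_id=710: lang='en' → outer ELSE → major
review_id=711: lang='en' → outer ELSE → major

major, major, major, outlier, major, major, major, major, major, high, major, major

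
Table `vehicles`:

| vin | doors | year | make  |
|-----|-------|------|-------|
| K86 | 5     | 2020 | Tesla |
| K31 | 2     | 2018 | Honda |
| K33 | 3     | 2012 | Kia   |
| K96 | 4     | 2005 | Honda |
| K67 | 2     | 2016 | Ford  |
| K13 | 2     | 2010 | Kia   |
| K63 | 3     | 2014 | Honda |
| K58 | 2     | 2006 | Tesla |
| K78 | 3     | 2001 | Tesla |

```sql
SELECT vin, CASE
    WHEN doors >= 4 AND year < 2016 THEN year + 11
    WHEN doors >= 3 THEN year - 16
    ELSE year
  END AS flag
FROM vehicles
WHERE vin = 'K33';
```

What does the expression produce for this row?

1996

vin = K33: doors=3, year=2012, make=Kia.
doors >= 4 AND year < 2016 → false
doors >= 3 → true → 1996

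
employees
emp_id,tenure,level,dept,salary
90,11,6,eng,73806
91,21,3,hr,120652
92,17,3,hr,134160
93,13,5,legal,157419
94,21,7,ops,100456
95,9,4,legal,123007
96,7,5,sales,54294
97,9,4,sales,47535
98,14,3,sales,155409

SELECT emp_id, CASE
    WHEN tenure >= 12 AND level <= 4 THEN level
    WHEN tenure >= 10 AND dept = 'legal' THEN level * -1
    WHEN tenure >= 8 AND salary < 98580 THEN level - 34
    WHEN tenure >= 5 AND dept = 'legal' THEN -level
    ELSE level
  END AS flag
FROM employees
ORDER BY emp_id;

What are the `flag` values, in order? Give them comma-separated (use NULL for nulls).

-28, 3, 3, -5, 7, -4, 5, -30, 3

emp_id=90: tenure >= 8 AND salary < 98580 → -28
emp_id=91: tenure >= 12 AND level <= 4 → 3
emp_id=92: tenure >= 12 AND level <= 4 → 3
emp_id=93: tenure >= 10 AND dept = 'legal' → -5
emp_id=94: ELSE → 7
emp_id=95: tenure >= 5 AND dept = 'legal' → -4
emp_id=96: ELSE → 5
emp_id=97: tenure >= 8 AND salary < 98580 → -30
emp_id=98: tenure >= 12 AND level <= 4 → 3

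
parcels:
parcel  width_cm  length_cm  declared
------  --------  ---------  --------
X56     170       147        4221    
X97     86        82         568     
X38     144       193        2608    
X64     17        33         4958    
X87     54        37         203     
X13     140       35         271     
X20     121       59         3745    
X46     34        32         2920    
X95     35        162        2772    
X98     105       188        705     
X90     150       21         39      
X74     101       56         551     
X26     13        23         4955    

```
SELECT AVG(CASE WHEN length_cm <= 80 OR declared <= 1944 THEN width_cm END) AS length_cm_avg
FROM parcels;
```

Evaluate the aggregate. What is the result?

82.1

parcel=X56: ✗
parcel=X97: ✓ → 86
parcel=X38: ✗
parcel=X64: ✓ → 17
parcel=X87: ✓ → 54
parcel=X13: ✓ → 140
parcel=X20: ✓ → 121
parcel=X46: ✓ → 34
parcel=X95: ✗
parcel=X98: ✓ → 105
parcel=X90: ✓ → 150
parcel=X74: ✓ → 101
parcel=X26: ✓ → 13
length_cm_avg = (86 + 17 + 54 + 140 + 121 + 34 + 105 + 150 + 101 + 13) / 10 = 82.1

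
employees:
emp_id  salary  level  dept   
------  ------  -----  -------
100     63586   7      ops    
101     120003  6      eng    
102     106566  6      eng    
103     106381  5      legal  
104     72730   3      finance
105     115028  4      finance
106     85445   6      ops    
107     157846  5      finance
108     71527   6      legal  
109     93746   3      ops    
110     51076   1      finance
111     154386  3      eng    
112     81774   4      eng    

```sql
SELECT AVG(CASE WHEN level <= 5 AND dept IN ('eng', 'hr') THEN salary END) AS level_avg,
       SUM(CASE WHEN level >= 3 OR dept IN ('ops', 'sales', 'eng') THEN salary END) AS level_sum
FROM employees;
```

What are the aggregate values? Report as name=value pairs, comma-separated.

[level_avg: level <= 5 AND dept IN ('eng', 'hr')]
emp_id=100: ✗
emp_id=101: ✗
emp_id=102: ✗
emp_id=103: ✗
emp_id=104: ✗
emp_id=105: ✗
emp_id=106: ✗
emp_id=107: ✗
emp_id=108: ✗
emp_id=109: ✗
emp_id=110: ✗
emp_id=111: ✓ → 154386
emp_id=112: ✓ → 81774
level_avg = (154386 + 81774) / 2 = 118080
—
[level_sum: level >= 3 OR dept IN ('ops', 'sales', 'eng')]
emp_id=100: ✓ → 63586
emp_id=101: ✓ → 120003
emp_id=102: ✓ → 106566
emp_id=103: ✓ → 106381
emp_id=104: ✓ → 72730
emp_id=105: ✓ → 115028
emp_id=106: ✓ → 85445
emp_id=107: ✓ → 157846
emp_id=108: ✓ → 71527
emp_id=109: ✓ → 93746
emp_id=110: ✗
emp_id=111: ✓ → 154386
emp_id=112: ✓ → 81774
level_sum = 63586 + 120003 + 106566 + 106381 + 72730 + 115028 + 85445 + 157846 + 71527 + 93746 + 154386 + 81774 = 1229018

level_avg=118080, level_sum=1229018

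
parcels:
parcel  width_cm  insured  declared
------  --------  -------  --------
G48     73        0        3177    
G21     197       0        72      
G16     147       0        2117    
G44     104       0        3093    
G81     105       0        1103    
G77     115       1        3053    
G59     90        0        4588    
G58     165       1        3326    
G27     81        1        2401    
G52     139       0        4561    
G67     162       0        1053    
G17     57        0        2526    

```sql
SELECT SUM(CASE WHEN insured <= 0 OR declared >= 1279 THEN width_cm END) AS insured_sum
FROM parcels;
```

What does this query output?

parcel=G48: ✓ → 73
parcel=G21: ✓ → 197
parcel=G16: ✓ → 147
parcel=G44: ✓ → 104
parcel=G81: ✓ → 105
parcel=G77: ✓ → 115
parcel=G59: ✓ → 90
parcel=G58: ✓ → 165
parcel=G27: ✓ → 81
parcel=G52: ✓ → 139
parcel=G67: ✓ → 162
parcel=G17: ✓ → 57
insured_sum = 73 + 197 + 147 + 104 + 105 + 115 + 90 + 165 + 81 + 139 + 162 + 57 = 1435

1435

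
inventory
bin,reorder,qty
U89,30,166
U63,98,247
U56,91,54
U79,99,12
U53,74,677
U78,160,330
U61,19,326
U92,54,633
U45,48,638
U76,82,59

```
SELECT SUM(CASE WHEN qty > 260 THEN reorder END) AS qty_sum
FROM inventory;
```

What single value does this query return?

355

bin=U89: ✗
bin=U63: ✗
bin=U56: ✗
bin=U79: ✗
bin=U53: ✓ → 74
bin=U78: ✓ → 160
bin=U61: ✓ → 19
bin=U92: ✓ → 54
bin=U45: ✓ → 48
bin=U76: ✗
qty_sum = 74 + 160 + 19 + 54 + 48 = 355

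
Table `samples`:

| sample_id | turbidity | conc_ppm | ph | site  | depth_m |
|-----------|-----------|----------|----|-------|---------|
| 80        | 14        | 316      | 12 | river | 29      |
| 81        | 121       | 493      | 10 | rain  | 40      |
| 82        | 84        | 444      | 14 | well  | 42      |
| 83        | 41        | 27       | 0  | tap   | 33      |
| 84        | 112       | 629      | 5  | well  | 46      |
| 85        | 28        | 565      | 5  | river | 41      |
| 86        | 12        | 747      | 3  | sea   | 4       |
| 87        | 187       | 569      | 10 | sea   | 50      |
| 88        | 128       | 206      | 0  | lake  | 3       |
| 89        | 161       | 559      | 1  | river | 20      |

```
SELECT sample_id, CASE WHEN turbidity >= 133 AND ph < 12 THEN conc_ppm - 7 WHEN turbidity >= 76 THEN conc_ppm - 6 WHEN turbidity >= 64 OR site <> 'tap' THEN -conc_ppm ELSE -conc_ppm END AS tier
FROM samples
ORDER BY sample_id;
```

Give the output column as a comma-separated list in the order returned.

sample_id=80: turbidity >= 64 OR site <> 'tap' → -316
sample_id=81: turbidity >= 76 → 487
sample_id=82: turbidity >= 76 → 438
sample_id=83: ELSE → -27
sample_id=84: turbidity >= 76 → 623
sample_id=85: turbidity >= 64 OR site <> 'tap' → -565
sample_id=86: turbidity >= 64 OR site <> 'tap' → -747
sample_id=87: turbidity >= 133 AND ph < 12 → 562
sample_id=88: turbidity >= 76 → 200
sample_id=89: turbidity >= 133 AND ph < 12 → 552

-316, 487, 438, -27, 623, -565, -747, 562, 200, 552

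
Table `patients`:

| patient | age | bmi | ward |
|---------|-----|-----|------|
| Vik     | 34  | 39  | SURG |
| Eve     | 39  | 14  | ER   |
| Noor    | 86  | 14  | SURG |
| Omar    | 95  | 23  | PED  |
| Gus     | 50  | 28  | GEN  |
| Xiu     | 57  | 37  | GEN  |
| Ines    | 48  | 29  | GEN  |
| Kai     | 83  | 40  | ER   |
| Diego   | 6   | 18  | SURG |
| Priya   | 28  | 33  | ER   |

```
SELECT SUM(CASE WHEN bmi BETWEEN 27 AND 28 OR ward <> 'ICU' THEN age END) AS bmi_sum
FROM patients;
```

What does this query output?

526

patient=Vik: ✓ → 34
patient=Eve: ✓ → 39
patient=Noor: ✓ → 86
patient=Omar: ✓ → 95
patient=Gus: ✓ → 50
patient=Xiu: ✓ → 57
patient=Ines: ✓ → 48
patient=Kai: ✓ → 83
patient=Diego: ✓ → 6
patient=Priya: ✓ → 28
bmi_sum = 34 + 39 + 86 + 95 + 50 + 57 + 48 + 83 + 6 + 28 = 526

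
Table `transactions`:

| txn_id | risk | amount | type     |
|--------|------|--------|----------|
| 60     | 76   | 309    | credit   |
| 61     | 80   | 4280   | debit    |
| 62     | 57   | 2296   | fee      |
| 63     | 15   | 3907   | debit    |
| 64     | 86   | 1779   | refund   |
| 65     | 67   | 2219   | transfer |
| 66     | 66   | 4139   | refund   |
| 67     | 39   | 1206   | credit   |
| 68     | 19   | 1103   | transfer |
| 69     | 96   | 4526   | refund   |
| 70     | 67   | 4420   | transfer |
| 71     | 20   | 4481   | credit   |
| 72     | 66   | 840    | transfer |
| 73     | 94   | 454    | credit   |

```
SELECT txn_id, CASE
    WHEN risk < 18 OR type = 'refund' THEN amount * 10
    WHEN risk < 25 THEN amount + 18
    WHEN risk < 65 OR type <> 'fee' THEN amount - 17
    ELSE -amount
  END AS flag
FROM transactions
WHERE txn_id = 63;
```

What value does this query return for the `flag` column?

39070

txn_id = 63: risk=15, amount=3907, type=debit.
risk < 18 OR type = 'refund' → true → 39070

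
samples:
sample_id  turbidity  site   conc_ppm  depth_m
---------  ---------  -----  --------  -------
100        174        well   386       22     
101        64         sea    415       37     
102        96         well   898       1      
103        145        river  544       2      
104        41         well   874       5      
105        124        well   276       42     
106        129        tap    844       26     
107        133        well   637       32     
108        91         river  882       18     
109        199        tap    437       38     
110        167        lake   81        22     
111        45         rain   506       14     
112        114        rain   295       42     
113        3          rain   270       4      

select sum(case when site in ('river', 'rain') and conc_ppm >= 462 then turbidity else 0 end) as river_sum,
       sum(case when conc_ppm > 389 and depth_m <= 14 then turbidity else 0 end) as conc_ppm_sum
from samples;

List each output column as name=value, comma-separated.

[river_sum: site in ('river', 'rain') and conc_ppm >= 462]
sample_id=100: ✗
sample_id=101: ✗
sample_id=102: ✗
sample_id=103: ✓ → 145
sample_id=104: ✗
sample_id=105: ✗
sample_id=106: ✗
sample_id=107: ✗
sample_id=108: ✓ → 91
sample_id=109: ✗
sample_id=110: ✗
sample_id=111: ✓ → 45
sample_id=112: ✗
sample_id=113: ✗
river_sum = 145 + 91 + 45 = 281
—
[conc_ppm_sum: conc_ppm > 389 and depth_m <= 14]
sample_id=100: ✗
sample_id=101: ✗
sample_id=102: ✓ → 96
sample_id=103: ✓ → 145
sample_id=104: ✓ → 41
sample_id=105: ✗
sample_id=106: ✗
sample_id=107: ✗
sample_id=108: ✗
sample_id=109: ✗
sample_id=110: ✗
sample_id=111: ✓ → 45
sample_id=112: ✗
sample_id=113: ✗
conc_ppm_sum = 96 + 145 + 41 + 45 = 327

river_sum=281, conc_ppm_sum=327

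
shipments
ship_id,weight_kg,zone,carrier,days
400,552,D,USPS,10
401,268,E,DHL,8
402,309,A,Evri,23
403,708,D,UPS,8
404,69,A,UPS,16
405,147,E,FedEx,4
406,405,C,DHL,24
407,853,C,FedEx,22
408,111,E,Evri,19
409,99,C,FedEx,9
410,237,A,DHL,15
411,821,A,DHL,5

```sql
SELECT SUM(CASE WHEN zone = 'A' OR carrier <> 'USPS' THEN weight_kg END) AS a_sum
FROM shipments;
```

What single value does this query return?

4027

ship_id=400: ✗
ship_id=401: ✓ → 268
ship_id=402: ✓ → 309
ship_id=403: ✓ → 708
ship_id=404: ✓ → 69
ship_id=405: ✓ → 147
ship_id=406: ✓ → 405
ship_id=407: ✓ → 853
ship_id=408: ✓ → 111
ship_id=409: ✓ → 99
ship_id=410: ✓ → 237
ship_id=411: ✓ → 821
a_sum = 268 + 309 + 708 + 69 + 147 + 405 + 853 + 111 + 99 + 237 + 821 = 4027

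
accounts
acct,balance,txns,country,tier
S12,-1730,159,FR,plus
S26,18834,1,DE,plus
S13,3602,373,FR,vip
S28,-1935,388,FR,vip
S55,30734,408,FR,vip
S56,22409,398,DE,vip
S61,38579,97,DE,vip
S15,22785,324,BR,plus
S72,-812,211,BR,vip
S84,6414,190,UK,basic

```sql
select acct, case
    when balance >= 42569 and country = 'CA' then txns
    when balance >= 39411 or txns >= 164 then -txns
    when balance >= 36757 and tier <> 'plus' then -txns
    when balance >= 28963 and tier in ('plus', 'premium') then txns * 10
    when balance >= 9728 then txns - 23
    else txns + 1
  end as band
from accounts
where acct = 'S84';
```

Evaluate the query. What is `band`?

-190

acct = S84: balance=6414, txns=190, country=UK, tier=basic.
balance >= 42569 and country = 'CA' → false
balance >= 39411 or txns >= 164 → true → -190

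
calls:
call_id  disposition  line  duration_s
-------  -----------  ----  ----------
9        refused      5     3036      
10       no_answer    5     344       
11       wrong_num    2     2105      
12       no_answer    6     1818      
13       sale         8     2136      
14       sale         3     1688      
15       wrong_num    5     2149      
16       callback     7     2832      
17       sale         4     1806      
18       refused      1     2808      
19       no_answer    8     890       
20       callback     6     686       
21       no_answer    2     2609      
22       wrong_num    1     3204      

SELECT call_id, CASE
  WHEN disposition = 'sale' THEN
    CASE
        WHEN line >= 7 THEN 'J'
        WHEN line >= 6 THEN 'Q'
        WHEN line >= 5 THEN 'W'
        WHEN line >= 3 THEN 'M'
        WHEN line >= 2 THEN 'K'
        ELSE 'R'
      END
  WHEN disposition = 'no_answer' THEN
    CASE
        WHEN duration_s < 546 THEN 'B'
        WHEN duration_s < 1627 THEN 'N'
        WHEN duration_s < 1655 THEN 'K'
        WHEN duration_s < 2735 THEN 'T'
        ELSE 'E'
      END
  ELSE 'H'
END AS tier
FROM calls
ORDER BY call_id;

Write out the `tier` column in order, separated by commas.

call_id=9: disposition='refused' → outer ELSE → H
call_id=10: disposition='no_answer' → inner[duration_s < 546] → B
call_id=11: disposition='wrong_num' → outer ELSE → H
call_id=12: disposition='no_answer' → inner[duration_s < 2735] → T
call_id=13: disposition='sale' → inner[line >= 7] → J
call_id=14: disposition='sale' → inner[line >= 3] → M
call_id=15: disposition='wrong_num' → outer ELSE → H
call_id=16: disposition='callback' → outer ELSE → H
call_id=17: disposition='sale' → inner[line >= 3] → M
call_id=18: disposition='refused' → outer ELSE → H
call_id=19: disposition='no_answer' → inner[duration_s < 1627] → N
call_id=20: disposition='callback' → outer ELSE → H
call_id=21: disposition='no_answer' → inner[duration_s < 2735] → T
call_id=22: disposition='wrong_num' → outer ELSE → H

H, B, H, T, J, M, H, H, M, H, N, H, T, H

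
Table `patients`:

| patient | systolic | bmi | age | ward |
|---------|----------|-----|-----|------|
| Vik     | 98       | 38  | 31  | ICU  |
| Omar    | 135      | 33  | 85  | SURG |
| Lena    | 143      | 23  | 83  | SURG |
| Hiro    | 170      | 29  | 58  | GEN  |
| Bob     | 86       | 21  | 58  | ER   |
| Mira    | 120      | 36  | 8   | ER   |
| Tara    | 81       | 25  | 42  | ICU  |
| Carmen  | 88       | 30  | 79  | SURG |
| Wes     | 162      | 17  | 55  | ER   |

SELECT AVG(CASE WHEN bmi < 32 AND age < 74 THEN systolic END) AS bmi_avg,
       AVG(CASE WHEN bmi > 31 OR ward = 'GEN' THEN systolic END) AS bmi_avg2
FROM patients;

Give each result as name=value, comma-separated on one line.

[bmi_avg: bmi < 32 AND age < 74]
patient=Vik: ✗
patient=Omar: ✗
patient=Lena: ✗
patient=Hiro: ✓ → 170
patient=Bob: ✓ → 86
patient=Mira: ✗
patient=Tara: ✓ → 81
patient=Carmen: ✗
patient=Wes: ✓ → 162
bmi_avg = (170 + 86 + 81 + 162) / 4 = 124.75
—
[bmi_avg2: bmi > 31 OR ward = 'GEN']
patient=Vik: ✓ → 98
patient=Omar: ✓ → 135
patient=Lena: ✗
patient=Hiro: ✓ → 170
patient=Bob: ✗
patient=Mira: ✓ → 120
patient=Tara: ✗
patient=Carmen: ✗
patient=Wes: ✗
bmi_avg2 = (98 + 135 + 170 + 120) / 4 = 130.75

bmi_avg=124.75, bmi_avg2=130.75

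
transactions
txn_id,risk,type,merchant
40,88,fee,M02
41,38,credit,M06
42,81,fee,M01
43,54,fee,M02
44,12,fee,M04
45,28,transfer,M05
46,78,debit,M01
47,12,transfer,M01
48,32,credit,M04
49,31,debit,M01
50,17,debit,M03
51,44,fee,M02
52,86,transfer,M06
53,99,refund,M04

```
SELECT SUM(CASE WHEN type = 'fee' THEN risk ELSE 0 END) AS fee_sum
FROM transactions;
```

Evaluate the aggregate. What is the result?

279

txn_id=40: ✓ → 88
txn_id=41: ✗
txn_id=42: ✓ → 81
txn_id=43: ✓ → 54
txn_id=44: ✓ → 12
txn_id=45: ✗
txn_id=46: ✗
txn_id=47: ✗
txn_id=48: ✗
txn_id=49: ✗
txn_id=50: ✗
txn_id=51: ✓ → 44
txn_id=52: ✗
txn_id=53: ✗
fee_sum = 88 + 81 + 54 + 12 + 44 = 279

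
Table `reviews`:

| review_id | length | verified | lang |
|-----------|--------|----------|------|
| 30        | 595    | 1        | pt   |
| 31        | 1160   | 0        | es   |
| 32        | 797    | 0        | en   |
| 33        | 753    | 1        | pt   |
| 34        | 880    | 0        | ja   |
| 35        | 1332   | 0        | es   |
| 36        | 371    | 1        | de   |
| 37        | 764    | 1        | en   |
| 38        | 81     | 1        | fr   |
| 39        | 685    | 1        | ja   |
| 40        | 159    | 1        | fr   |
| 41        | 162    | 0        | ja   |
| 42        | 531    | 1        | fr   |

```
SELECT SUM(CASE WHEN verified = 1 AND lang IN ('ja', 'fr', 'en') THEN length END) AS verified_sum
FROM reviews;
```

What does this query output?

review_id=30: ✗
review_id=31: ✗
review_id=32: ✗
review_id=33: ✗
review_id=34: ✗
review_id=35: ✗
review_id=36: ✗
review_id=37: ✓ → 764
review_id=38: ✓ → 81
review_id=39: ✓ → 685
review_id=40: ✓ → 159
review_id=41: ✗
review_id=42: ✓ → 531
verified_sum = 764 + 81 + 685 + 159 + 531 = 2220

2220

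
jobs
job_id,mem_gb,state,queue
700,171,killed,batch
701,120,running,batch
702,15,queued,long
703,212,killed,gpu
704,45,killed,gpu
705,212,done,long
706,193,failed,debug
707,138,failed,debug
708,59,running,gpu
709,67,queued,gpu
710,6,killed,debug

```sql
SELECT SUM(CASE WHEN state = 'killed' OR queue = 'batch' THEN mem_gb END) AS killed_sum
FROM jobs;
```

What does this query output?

job_id=700: ✓ → 171
job_id=701: ✓ → 120
job_id=702: ✗
job_id=703: ✓ → 212
job_id=704: ✓ → 45
job_id=705: ✗
job_id=706: ✗
job_id=707: ✗
job_id=708: ✗
job_id=709: ✗
job_id=710: ✓ → 6
killed_sum = 171 + 120 + 212 + 45 + 6 = 554

554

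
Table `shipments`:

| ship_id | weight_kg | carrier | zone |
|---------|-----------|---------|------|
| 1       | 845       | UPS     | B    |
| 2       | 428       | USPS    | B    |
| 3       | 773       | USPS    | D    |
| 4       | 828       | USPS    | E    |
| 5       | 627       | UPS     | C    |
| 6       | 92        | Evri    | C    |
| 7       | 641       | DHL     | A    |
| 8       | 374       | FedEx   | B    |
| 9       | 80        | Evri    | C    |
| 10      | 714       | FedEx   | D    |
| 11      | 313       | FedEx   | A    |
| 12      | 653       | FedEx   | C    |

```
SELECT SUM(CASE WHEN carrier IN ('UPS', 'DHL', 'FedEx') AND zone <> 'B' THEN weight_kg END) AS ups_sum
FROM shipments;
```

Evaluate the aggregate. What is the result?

ship_id=1: ✗
ship_id=2: ✗
ship_id=3: ✗
ship_id=4: ✗
ship_id=5: ✓ → 627
ship_id=6: ✗
ship_id=7: ✓ → 641
ship_id=8: ✗
ship_id=9: ✗
ship_id=10: ✓ → 714
ship_id=11: ✓ → 313
ship_id=12: ✓ → 653
ups_sum = 627 + 641 + 714 + 313 + 653 = 2948

2948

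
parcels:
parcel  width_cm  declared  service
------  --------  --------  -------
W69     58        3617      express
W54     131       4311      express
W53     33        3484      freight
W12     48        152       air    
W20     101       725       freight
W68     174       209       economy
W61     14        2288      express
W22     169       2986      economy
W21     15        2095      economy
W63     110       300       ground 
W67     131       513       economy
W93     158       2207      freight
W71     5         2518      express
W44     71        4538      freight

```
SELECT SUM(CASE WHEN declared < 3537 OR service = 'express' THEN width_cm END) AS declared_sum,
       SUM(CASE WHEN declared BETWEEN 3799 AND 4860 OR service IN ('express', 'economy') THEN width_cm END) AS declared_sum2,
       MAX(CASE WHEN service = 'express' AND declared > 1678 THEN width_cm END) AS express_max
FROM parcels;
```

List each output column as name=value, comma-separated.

declared_sum=1147, declared_sum2=768, express_max=131

[declared_sum: declared < 3537 OR service = 'express']
parcel=W69: ✓ → 58
parcel=W54: ✓ → 131
parcel=W53: ✓ → 33
parcel=W12: ✓ → 48
parcel=W20: ✓ → 101
parcel=W68: ✓ → 174
parcel=W61: ✓ → 14
parcel=W22: ✓ → 169
parcel=W21: ✓ → 15
parcel=W63: ✓ → 110
parcel=W67: ✓ → 131
parcel=W93: ✓ → 158
parcel=W71: ✓ → 5
parcel=W44: ✗
declared_sum = 58 + 131 + 33 + 48 + 101 + 174 + 14 + 169 + 15 + 110 + 131 + 158 + 5 = 1147
—
[declared_sum2: declared BETWEEN 3799 AND 4860 OR service IN ('express', 'economy')]
parcel=W69: ✓ → 58
parcel=W54: ✓ → 131
parcel=W53: ✗
parcel=W12: ✗
parcel=W20: ✗
parcel=W68: ✓ → 174
parcel=W61: ✓ → 14
parcel=W22: ✓ → 169
parcel=W21: ✓ → 15
parcel=W63: ✗
parcel=W67: ✓ → 131
parcel=W93: ✗
parcel=W71: ✓ → 5
parcel=W44: ✓ → 71
declared_sum2 = 58 + 131 + 174 + 14 + 169 + 15 + 131 + 5 + 71 = 768
—
[express_max: service = 'express' AND declared > 1678]
parcel=W69: ✓ → 58
parcel=W54: ✓ → 131
parcel=W53: ✗
parcel=W12: ✗
parcel=W20: ✗
parcel=W68: ✗
parcel=W61: ✓ → 14
parcel=W22: ✗
parcel=W21: ✗
parcel=W63: ✗
parcel=W67: ✗
parcel=W93: ✗
parcel=W71: ✓ → 5
parcel=W44: ✗
express_max = MAX(58, 131, 14, 5) = 131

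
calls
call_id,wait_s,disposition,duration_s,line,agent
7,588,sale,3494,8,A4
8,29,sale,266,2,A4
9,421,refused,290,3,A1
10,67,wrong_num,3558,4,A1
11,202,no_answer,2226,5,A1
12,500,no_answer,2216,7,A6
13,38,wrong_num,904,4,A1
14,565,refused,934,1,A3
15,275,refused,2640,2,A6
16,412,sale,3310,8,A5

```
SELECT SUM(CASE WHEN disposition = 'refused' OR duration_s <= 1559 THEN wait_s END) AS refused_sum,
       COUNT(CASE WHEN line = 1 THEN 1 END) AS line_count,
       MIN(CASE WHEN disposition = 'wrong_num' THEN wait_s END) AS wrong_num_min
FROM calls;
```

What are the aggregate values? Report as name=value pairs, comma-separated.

refused_sum=1328, line_count=1, wrong_num_min=38

[refused_sum: disposition = 'refused' OR duration_s <= 1559]
call_id=7: ✗
call_id=8: ✓ → 29
call_id=9: ✓ → 421
call_id=10: ✗
call_id=11: ✗
call_id=12: ✗
call_id=13: ✓ → 38
call_id=14: ✓ → 565
call_id=15: ✓ → 275
call_id=16: ✗
refused_sum = 29 + 421 + 38 + 565 + 275 = 1328
—
[line_count: line = 1]
call_id=7: ✗
call_id=8: ✗
call_id=9: ✗
call_id=10: ✗
call_id=11: ✗
call_id=12: ✗
call_id=13: ✗
call_id=14: ✓ → 1
call_id=15: ✗
call_id=16: ✗
line_count = COUNT(1) = 1
—
[wrong_num_min: disposition = 'wrong_num']
call_id=7: ✗
call_id=8: ✗
call_id=9: ✗
call_id=10: ✓ → 67
call_id=11: ✗
call_id=12: ✗
call_id=13: ✓ → 38
call_id=14: ✗
call_id=15: ✗
call_id=16: ✗
wrong_num_min = MIN(67, 38) = 38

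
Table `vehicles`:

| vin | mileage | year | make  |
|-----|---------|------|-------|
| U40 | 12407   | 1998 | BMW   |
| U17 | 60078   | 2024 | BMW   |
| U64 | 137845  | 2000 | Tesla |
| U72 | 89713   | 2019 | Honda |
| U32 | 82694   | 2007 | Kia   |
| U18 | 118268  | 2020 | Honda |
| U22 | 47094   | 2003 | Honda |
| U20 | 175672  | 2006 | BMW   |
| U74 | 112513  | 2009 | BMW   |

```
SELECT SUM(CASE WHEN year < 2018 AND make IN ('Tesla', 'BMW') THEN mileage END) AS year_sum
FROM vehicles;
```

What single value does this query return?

vin=U40: ✓ → 12407
vin=U17: ✗
vin=U64: ✓ → 137845
vin=U72: ✗
vin=U32: ✗
vin=U18: ✗
vin=U22: ✗
vin=U20: ✓ → 175672
vin=U74: ✓ → 112513
year_sum = 12407 + 137845 + 175672 + 112513 = 438437

438437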